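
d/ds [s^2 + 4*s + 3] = 2*s + 4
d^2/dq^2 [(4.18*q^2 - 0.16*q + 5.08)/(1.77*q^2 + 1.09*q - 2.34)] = (-17.131476*q^3 + 199.367136*q^2 + 54.828936*q + 99.111608)/(5.545233*q^6 + 10.244583*q^5 - 15.684147*q^4 - 25.792343*q^3 + 20.734974*q^2 + 17.905212*q - 12.812904)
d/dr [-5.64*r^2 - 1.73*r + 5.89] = -11.28*r - 1.73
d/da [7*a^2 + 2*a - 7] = 14*a + 2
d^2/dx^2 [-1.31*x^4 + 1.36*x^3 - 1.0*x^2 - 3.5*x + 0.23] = -15.72*x^2 + 8.16*x - 2.0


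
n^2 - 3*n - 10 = (n - 5)*(n + 2)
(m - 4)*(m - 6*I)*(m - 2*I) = m^3 - 4*m^2 - 8*I*m^2 - 12*m + 32*I*m + 48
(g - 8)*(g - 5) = g^2 - 13*g + 40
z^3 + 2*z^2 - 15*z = z*(z - 3)*(z + 5)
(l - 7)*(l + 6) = l^2 - l - 42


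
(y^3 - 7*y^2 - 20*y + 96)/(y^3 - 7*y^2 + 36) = (y^2 - 4*y - 32)/(y^2 - 4*y - 12)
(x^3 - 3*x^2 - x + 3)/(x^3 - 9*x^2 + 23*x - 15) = (x + 1)/(x - 5)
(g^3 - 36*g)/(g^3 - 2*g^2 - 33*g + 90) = g*(g - 6)/(g^2 - 8*g + 15)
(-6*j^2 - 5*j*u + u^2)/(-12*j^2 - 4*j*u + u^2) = (j + u)/(2*j + u)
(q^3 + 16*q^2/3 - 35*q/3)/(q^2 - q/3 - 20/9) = 3*q*(q + 7)/(3*q + 4)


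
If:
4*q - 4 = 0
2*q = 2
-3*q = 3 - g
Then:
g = 6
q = 1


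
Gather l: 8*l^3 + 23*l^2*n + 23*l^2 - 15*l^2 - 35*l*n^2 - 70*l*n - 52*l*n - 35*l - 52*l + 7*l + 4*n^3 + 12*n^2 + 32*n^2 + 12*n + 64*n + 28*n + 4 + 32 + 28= 8*l^3 + l^2*(23*n + 8) + l*(-35*n^2 - 122*n - 80) + 4*n^3 + 44*n^2 + 104*n + 64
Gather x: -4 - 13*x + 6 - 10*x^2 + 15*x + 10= -10*x^2 + 2*x + 12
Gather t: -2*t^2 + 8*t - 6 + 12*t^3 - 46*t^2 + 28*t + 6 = 12*t^3 - 48*t^2 + 36*t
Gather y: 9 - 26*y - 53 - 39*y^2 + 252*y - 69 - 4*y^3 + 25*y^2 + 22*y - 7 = -4*y^3 - 14*y^2 + 248*y - 120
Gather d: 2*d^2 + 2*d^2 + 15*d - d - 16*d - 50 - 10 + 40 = 4*d^2 - 2*d - 20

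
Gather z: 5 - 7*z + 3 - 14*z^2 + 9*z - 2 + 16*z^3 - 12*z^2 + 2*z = 16*z^3 - 26*z^2 + 4*z + 6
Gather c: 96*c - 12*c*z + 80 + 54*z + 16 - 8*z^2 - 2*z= c*(96 - 12*z) - 8*z^2 + 52*z + 96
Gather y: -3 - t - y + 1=-t - y - 2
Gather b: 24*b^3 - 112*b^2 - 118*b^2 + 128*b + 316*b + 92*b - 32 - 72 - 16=24*b^3 - 230*b^2 + 536*b - 120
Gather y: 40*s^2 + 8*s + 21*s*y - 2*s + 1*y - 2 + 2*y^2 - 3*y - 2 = 40*s^2 + 6*s + 2*y^2 + y*(21*s - 2) - 4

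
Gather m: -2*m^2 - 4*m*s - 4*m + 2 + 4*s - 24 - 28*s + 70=-2*m^2 + m*(-4*s - 4) - 24*s + 48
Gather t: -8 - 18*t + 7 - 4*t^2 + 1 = -4*t^2 - 18*t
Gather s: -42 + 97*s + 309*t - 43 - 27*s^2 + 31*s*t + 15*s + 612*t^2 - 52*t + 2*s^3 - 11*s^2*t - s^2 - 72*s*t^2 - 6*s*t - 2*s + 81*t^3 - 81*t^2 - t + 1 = 2*s^3 + s^2*(-11*t - 28) + s*(-72*t^2 + 25*t + 110) + 81*t^3 + 531*t^2 + 256*t - 84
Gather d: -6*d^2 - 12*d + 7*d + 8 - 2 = -6*d^2 - 5*d + 6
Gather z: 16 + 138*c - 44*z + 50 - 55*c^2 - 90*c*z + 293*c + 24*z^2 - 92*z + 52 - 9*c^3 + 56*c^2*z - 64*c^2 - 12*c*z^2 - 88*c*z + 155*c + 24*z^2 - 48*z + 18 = -9*c^3 - 119*c^2 + 586*c + z^2*(48 - 12*c) + z*(56*c^2 - 178*c - 184) + 136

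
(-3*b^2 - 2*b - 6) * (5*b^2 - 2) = -15*b^4 - 10*b^3 - 24*b^2 + 4*b + 12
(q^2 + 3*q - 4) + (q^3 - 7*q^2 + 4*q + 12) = q^3 - 6*q^2 + 7*q + 8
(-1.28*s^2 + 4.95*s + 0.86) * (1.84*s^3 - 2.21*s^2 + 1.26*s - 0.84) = -2.3552*s^5 + 11.9368*s^4 - 10.9699*s^3 + 5.4116*s^2 - 3.0744*s - 0.7224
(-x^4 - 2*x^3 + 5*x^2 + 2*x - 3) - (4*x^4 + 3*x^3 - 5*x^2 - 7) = -5*x^4 - 5*x^3 + 10*x^2 + 2*x + 4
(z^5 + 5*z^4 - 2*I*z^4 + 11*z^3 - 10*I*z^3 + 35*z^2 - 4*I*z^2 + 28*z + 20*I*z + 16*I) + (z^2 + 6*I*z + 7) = z^5 + 5*z^4 - 2*I*z^4 + 11*z^3 - 10*I*z^3 + 36*z^2 - 4*I*z^2 + 28*z + 26*I*z + 7 + 16*I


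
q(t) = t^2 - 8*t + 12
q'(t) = 2*t - 8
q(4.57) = -3.68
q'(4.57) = 1.14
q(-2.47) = 37.86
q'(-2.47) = -12.94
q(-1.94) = 31.28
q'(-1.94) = -11.88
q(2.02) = -0.08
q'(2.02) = -3.96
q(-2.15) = 33.82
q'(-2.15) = -12.30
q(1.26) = 3.51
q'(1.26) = -5.48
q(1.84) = 0.67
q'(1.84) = -4.32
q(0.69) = 6.96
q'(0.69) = -6.62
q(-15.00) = 357.00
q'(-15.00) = -38.00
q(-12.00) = 252.00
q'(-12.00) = -32.00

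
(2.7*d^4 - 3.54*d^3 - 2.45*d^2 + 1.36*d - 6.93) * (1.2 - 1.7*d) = -4.59*d^5 + 9.258*d^4 - 0.0830000000000002*d^3 - 5.252*d^2 + 13.413*d - 8.316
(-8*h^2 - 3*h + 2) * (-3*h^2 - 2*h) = 24*h^4 + 25*h^3 - 4*h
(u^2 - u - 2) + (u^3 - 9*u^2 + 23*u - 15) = u^3 - 8*u^2 + 22*u - 17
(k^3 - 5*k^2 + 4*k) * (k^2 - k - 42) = k^5 - 6*k^4 - 33*k^3 + 206*k^2 - 168*k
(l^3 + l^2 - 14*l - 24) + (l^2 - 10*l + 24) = l^3 + 2*l^2 - 24*l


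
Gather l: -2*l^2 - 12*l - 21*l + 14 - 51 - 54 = -2*l^2 - 33*l - 91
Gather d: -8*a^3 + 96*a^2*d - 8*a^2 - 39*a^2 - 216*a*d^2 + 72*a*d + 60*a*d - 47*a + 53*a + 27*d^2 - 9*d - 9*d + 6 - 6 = -8*a^3 - 47*a^2 + 6*a + d^2*(27 - 216*a) + d*(96*a^2 + 132*a - 18)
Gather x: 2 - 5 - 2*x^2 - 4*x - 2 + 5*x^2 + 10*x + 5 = 3*x^2 + 6*x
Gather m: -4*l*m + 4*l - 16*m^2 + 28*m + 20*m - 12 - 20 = 4*l - 16*m^2 + m*(48 - 4*l) - 32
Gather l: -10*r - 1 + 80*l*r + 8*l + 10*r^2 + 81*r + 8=l*(80*r + 8) + 10*r^2 + 71*r + 7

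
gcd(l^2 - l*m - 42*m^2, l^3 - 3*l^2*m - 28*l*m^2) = l - 7*m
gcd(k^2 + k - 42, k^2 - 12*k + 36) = k - 6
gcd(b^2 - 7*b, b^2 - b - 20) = 1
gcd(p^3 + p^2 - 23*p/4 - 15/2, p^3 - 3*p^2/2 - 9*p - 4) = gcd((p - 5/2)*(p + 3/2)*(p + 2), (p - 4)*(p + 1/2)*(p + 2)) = p + 2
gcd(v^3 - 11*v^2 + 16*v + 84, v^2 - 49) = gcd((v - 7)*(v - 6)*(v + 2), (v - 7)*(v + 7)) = v - 7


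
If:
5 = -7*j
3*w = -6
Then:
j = -5/7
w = -2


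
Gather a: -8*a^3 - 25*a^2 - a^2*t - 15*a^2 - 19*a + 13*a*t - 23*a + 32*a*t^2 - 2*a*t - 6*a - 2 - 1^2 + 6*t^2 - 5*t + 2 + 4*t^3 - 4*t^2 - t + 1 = -8*a^3 + a^2*(-t - 40) + a*(32*t^2 + 11*t - 48) + 4*t^3 + 2*t^2 - 6*t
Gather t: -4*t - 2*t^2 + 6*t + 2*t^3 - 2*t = 2*t^3 - 2*t^2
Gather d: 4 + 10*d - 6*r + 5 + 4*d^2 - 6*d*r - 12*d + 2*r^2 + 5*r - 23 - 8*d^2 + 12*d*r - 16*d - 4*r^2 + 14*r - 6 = -4*d^2 + d*(6*r - 18) - 2*r^2 + 13*r - 20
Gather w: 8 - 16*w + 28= 36 - 16*w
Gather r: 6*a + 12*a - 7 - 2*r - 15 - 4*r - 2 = 18*a - 6*r - 24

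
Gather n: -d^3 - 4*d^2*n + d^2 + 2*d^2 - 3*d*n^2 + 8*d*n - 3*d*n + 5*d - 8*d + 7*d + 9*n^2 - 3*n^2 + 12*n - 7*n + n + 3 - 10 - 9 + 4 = -d^3 + 3*d^2 + 4*d + n^2*(6 - 3*d) + n*(-4*d^2 + 5*d + 6) - 12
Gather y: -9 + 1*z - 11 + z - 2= 2*z - 22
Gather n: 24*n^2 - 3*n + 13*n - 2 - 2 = 24*n^2 + 10*n - 4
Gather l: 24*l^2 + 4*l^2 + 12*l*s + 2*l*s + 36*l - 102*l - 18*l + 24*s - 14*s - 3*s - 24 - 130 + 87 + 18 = 28*l^2 + l*(14*s - 84) + 7*s - 49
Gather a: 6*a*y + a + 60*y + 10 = a*(6*y + 1) + 60*y + 10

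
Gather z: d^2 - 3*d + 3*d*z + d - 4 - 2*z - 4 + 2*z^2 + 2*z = d^2 + 3*d*z - 2*d + 2*z^2 - 8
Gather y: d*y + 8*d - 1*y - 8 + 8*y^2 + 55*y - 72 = 8*d + 8*y^2 + y*(d + 54) - 80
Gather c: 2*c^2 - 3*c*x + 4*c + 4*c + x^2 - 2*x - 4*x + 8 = 2*c^2 + c*(8 - 3*x) + x^2 - 6*x + 8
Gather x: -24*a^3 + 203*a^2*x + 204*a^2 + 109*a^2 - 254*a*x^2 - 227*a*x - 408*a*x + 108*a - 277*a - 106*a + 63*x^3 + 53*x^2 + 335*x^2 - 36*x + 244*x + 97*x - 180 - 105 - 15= -24*a^3 + 313*a^2 - 275*a + 63*x^3 + x^2*(388 - 254*a) + x*(203*a^2 - 635*a + 305) - 300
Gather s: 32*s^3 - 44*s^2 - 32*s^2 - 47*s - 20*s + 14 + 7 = 32*s^3 - 76*s^2 - 67*s + 21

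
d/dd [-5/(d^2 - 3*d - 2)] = 5*(2*d - 3)/(-d^2 + 3*d + 2)^2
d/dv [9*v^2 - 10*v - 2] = 18*v - 10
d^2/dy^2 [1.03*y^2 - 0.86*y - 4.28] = 2.06000000000000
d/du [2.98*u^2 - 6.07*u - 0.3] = 5.96*u - 6.07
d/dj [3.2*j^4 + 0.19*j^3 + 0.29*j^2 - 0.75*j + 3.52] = 12.8*j^3 + 0.57*j^2 + 0.58*j - 0.75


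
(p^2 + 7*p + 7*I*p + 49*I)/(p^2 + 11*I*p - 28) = (p + 7)/(p + 4*I)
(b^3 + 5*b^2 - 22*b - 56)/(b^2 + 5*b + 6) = (b^2 + 3*b - 28)/(b + 3)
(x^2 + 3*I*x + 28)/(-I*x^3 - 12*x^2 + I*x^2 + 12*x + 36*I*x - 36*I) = (I*x^2 - 3*x + 28*I)/(x^3 - x^2*(1 + 12*I) + 12*x*(-3 + I) + 36)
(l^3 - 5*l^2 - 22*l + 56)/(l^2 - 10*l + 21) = (l^2 + 2*l - 8)/(l - 3)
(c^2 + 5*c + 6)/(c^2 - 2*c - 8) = (c + 3)/(c - 4)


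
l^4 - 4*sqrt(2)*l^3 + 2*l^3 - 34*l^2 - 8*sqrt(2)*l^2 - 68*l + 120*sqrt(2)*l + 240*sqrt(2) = (l + 2)*(l - 5*sqrt(2))*(l - 3*sqrt(2))*(l + 4*sqrt(2))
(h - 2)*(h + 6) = h^2 + 4*h - 12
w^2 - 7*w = w*(w - 7)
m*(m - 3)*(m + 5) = m^3 + 2*m^2 - 15*m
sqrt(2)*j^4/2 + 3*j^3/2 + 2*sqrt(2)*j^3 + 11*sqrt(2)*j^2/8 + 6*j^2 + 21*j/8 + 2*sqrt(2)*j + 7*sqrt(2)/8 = (j + 1/2)*(j + 7/2)*(j + sqrt(2))*(sqrt(2)*j/2 + 1/2)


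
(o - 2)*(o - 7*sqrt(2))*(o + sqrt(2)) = o^3 - 6*sqrt(2)*o^2 - 2*o^2 - 14*o + 12*sqrt(2)*o + 28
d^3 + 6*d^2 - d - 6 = (d - 1)*(d + 1)*(d + 6)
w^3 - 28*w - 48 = (w - 6)*(w + 2)*(w + 4)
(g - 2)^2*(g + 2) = g^3 - 2*g^2 - 4*g + 8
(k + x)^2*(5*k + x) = 5*k^3 + 11*k^2*x + 7*k*x^2 + x^3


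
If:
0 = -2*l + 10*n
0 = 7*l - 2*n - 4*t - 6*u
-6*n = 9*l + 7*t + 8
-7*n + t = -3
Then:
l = 13/20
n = 13/100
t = -209/100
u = 253/120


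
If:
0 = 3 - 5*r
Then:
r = 3/5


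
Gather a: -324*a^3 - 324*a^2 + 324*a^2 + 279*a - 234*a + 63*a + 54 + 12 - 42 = -324*a^3 + 108*a + 24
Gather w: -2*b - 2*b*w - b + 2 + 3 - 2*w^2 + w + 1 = -3*b - 2*w^2 + w*(1 - 2*b) + 6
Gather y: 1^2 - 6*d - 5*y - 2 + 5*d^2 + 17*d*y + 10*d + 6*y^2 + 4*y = 5*d^2 + 4*d + 6*y^2 + y*(17*d - 1) - 1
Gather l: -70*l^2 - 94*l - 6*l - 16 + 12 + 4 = -70*l^2 - 100*l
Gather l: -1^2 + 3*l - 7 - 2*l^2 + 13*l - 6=-2*l^2 + 16*l - 14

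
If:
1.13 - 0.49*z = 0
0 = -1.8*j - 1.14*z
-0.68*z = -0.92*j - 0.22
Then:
No Solution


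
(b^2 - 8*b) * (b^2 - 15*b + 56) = b^4 - 23*b^3 + 176*b^2 - 448*b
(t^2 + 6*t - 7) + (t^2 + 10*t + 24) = 2*t^2 + 16*t + 17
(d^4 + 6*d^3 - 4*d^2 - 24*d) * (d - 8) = d^5 - 2*d^4 - 52*d^3 + 8*d^2 + 192*d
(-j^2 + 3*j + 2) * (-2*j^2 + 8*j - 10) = 2*j^4 - 14*j^3 + 30*j^2 - 14*j - 20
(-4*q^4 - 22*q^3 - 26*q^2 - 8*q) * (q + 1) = -4*q^5 - 26*q^4 - 48*q^3 - 34*q^2 - 8*q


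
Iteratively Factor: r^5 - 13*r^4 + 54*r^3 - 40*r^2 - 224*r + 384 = (r - 4)*(r^4 - 9*r^3 + 18*r^2 + 32*r - 96) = (r - 4)*(r - 3)*(r^3 - 6*r^2 + 32) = (r - 4)^2*(r - 3)*(r^2 - 2*r - 8) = (r - 4)^3*(r - 3)*(r + 2)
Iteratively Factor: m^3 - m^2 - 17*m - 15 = (m - 5)*(m^2 + 4*m + 3) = (m - 5)*(m + 1)*(m + 3)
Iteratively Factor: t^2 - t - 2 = (t + 1)*(t - 2)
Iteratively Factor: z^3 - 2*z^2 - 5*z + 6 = (z - 3)*(z^2 + z - 2) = (z - 3)*(z - 1)*(z + 2)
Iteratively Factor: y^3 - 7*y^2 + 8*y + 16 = (y + 1)*(y^2 - 8*y + 16) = (y - 4)*(y + 1)*(y - 4)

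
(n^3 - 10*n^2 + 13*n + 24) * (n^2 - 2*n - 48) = n^5 - 12*n^4 - 15*n^3 + 478*n^2 - 672*n - 1152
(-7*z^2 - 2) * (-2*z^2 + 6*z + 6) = 14*z^4 - 42*z^3 - 38*z^2 - 12*z - 12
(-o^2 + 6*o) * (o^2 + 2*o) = -o^4 + 4*o^3 + 12*o^2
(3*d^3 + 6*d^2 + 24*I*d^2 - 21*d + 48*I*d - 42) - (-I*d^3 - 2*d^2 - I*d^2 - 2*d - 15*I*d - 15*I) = 3*d^3 + I*d^3 + 8*d^2 + 25*I*d^2 - 19*d + 63*I*d - 42 + 15*I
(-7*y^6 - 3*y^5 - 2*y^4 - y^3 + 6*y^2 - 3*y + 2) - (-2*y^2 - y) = -7*y^6 - 3*y^5 - 2*y^4 - y^3 + 8*y^2 - 2*y + 2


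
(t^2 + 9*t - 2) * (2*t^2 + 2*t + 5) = 2*t^4 + 20*t^3 + 19*t^2 + 41*t - 10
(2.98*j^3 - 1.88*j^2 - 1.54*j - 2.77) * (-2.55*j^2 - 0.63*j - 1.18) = -7.599*j^5 + 2.9166*j^4 + 1.595*j^3 + 10.2521*j^2 + 3.5623*j + 3.2686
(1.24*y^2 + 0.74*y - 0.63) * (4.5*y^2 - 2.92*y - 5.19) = 5.58*y^4 - 0.2908*y^3 - 11.4314*y^2 - 2.001*y + 3.2697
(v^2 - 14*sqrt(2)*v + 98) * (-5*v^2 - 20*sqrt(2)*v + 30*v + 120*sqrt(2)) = -5*v^4 + 30*v^3 + 50*sqrt(2)*v^3 - 300*sqrt(2)*v^2 + 70*v^2 - 1960*sqrt(2)*v - 420*v + 11760*sqrt(2)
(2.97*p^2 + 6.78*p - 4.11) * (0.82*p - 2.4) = 2.4354*p^3 - 1.5684*p^2 - 19.6422*p + 9.864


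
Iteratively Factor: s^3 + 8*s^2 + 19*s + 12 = (s + 3)*(s^2 + 5*s + 4) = (s + 3)*(s + 4)*(s + 1)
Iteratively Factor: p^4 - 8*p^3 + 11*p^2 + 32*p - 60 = (p - 3)*(p^3 - 5*p^2 - 4*p + 20) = (p - 3)*(p + 2)*(p^2 - 7*p + 10) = (p - 5)*(p - 3)*(p + 2)*(p - 2)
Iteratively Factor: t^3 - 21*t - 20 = (t - 5)*(t^2 + 5*t + 4) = (t - 5)*(t + 1)*(t + 4)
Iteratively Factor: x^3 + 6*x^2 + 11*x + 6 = (x + 3)*(x^2 + 3*x + 2) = (x + 1)*(x + 3)*(x + 2)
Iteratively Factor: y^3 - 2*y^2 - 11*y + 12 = (y + 3)*(y^2 - 5*y + 4) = (y - 4)*(y + 3)*(y - 1)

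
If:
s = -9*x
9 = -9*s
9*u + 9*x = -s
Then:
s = -1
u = 0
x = 1/9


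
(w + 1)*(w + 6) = w^2 + 7*w + 6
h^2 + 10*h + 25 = (h + 5)^2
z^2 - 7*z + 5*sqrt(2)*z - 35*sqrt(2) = (z - 7)*(z + 5*sqrt(2))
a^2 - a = a*(a - 1)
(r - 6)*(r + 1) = r^2 - 5*r - 6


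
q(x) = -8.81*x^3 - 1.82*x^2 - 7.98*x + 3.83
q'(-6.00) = -937.62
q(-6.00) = 1889.15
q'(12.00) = -3857.58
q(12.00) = -15577.69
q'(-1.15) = -38.75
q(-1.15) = 24.00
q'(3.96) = -436.86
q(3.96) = -603.40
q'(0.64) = -21.14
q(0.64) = -4.33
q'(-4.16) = -450.22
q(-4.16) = 639.77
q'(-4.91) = -627.28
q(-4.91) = 1041.98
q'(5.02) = -692.30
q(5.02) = -1196.61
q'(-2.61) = -178.52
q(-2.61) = 168.90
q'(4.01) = -447.57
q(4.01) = -625.51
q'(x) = -26.43*x^2 - 3.64*x - 7.98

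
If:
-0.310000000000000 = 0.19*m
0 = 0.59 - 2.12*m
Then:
No Solution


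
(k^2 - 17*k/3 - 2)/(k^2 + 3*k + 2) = (k^2 - 17*k/3 - 2)/(k^2 + 3*k + 2)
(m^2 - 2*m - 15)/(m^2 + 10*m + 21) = (m - 5)/(m + 7)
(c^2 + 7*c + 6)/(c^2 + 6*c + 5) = (c + 6)/(c + 5)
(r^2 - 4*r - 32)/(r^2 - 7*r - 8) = (r + 4)/(r + 1)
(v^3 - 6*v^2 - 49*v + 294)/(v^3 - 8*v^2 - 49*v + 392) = (v - 6)/(v - 8)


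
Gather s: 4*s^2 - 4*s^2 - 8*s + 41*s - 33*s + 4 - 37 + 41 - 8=0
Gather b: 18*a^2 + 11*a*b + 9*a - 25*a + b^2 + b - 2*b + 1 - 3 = 18*a^2 - 16*a + b^2 + b*(11*a - 1) - 2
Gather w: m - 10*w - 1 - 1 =m - 10*w - 2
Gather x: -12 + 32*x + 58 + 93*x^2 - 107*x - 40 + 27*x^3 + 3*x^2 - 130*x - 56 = 27*x^3 + 96*x^2 - 205*x - 50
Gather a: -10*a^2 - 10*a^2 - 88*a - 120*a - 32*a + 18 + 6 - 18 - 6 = -20*a^2 - 240*a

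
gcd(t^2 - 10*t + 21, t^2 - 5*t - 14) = t - 7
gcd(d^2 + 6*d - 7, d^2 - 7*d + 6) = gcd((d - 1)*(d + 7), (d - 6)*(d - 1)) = d - 1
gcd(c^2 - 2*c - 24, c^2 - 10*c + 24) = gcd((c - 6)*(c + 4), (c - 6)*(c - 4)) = c - 6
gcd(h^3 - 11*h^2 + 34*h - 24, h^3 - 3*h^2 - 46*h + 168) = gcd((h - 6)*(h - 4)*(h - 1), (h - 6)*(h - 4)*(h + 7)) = h^2 - 10*h + 24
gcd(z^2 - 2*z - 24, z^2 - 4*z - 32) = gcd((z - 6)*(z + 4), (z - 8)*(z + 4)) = z + 4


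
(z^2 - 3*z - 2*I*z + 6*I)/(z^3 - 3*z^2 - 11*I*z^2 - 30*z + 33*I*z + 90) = (z - 2*I)/(z^2 - 11*I*z - 30)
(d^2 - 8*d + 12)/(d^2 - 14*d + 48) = (d - 2)/(d - 8)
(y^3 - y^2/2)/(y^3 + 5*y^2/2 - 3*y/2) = y/(y + 3)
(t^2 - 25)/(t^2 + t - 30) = (t + 5)/(t + 6)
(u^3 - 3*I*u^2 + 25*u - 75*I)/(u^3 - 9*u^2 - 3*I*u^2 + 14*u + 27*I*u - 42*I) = (u^2 + 25)/(u^2 - 9*u + 14)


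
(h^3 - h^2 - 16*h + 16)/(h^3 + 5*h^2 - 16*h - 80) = (h - 1)/(h + 5)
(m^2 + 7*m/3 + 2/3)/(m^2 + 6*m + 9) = (3*m^2 + 7*m + 2)/(3*(m^2 + 6*m + 9))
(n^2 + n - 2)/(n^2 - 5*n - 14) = (n - 1)/(n - 7)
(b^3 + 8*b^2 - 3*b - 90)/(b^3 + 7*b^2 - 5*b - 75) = (b + 6)/(b + 5)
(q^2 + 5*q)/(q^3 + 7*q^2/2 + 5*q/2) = 2*(q + 5)/(2*q^2 + 7*q + 5)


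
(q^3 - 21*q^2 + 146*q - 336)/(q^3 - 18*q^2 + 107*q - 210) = (q - 8)/(q - 5)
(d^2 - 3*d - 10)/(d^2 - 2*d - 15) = (d + 2)/(d + 3)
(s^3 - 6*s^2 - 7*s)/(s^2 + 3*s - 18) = s*(s^2 - 6*s - 7)/(s^2 + 3*s - 18)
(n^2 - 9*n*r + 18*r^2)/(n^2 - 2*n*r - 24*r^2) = (n - 3*r)/(n + 4*r)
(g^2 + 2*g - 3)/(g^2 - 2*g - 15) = (g - 1)/(g - 5)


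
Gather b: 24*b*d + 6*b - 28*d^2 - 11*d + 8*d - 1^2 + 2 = b*(24*d + 6) - 28*d^2 - 3*d + 1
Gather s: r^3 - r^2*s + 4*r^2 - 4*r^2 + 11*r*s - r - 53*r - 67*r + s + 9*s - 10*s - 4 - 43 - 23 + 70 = r^3 - 121*r + s*(-r^2 + 11*r)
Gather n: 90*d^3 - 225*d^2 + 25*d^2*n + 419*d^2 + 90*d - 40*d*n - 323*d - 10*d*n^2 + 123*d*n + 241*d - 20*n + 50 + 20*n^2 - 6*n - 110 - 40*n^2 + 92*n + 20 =90*d^3 + 194*d^2 + 8*d + n^2*(-10*d - 20) + n*(25*d^2 + 83*d + 66) - 40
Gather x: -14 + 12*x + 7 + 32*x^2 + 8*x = 32*x^2 + 20*x - 7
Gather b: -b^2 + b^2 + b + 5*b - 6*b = 0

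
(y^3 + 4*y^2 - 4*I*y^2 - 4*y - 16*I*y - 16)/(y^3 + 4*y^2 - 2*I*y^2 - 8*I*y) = (y - 2*I)/y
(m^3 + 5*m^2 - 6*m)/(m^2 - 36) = m*(m - 1)/(m - 6)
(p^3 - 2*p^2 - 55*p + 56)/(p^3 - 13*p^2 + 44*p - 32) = (p + 7)/(p - 4)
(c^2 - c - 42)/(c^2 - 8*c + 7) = (c + 6)/(c - 1)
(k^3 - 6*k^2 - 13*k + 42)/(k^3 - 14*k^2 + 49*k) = (k^2 + k - 6)/(k*(k - 7))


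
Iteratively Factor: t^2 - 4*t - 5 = (t - 5)*(t + 1)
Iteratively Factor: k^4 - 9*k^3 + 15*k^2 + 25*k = (k)*(k^3 - 9*k^2 + 15*k + 25) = k*(k - 5)*(k^2 - 4*k - 5) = k*(k - 5)^2*(k + 1)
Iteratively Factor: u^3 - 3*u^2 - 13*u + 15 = (u - 1)*(u^2 - 2*u - 15) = (u - 5)*(u - 1)*(u + 3)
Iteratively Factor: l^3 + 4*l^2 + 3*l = (l)*(l^2 + 4*l + 3) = l*(l + 3)*(l + 1)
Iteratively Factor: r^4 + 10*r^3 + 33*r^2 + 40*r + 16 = (r + 1)*(r^3 + 9*r^2 + 24*r + 16) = (r + 1)*(r + 4)*(r^2 + 5*r + 4) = (r + 1)*(r + 4)^2*(r + 1)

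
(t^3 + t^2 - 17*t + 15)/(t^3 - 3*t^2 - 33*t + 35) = (t - 3)/(t - 7)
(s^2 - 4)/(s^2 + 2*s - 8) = (s + 2)/(s + 4)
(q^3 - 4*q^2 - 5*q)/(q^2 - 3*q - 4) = q*(q - 5)/(q - 4)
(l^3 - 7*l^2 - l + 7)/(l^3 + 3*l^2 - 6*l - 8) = (l^2 - 8*l + 7)/(l^2 + 2*l - 8)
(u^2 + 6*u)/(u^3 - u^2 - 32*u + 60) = u/(u^2 - 7*u + 10)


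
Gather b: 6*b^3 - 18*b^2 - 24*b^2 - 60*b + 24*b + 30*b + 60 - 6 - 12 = 6*b^3 - 42*b^2 - 6*b + 42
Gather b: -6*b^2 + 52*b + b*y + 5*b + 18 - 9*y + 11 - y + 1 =-6*b^2 + b*(y + 57) - 10*y + 30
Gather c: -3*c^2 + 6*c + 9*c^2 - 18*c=6*c^2 - 12*c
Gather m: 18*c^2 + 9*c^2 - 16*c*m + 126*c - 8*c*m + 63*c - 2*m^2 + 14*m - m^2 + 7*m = 27*c^2 + 189*c - 3*m^2 + m*(21 - 24*c)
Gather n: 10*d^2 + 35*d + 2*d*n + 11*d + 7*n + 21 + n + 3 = 10*d^2 + 46*d + n*(2*d + 8) + 24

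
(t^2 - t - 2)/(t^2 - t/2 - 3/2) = 2*(t - 2)/(2*t - 3)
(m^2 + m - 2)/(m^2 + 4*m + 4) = (m - 1)/(m + 2)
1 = 1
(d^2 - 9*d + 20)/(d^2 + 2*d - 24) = (d - 5)/(d + 6)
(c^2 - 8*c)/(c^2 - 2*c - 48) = c/(c + 6)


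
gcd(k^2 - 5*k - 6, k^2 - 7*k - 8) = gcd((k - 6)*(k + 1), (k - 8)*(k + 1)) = k + 1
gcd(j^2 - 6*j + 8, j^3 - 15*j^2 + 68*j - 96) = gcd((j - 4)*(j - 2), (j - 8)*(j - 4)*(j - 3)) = j - 4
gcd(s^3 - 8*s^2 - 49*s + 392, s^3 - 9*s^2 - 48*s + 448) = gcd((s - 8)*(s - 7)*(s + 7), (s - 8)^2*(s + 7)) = s^2 - s - 56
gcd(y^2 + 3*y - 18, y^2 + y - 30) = y + 6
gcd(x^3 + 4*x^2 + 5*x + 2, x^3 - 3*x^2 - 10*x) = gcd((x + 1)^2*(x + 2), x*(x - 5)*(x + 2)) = x + 2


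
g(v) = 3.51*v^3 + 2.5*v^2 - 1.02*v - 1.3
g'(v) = 10.53*v^2 + 5.0*v - 1.02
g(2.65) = 78.87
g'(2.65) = 86.18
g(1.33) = 10.02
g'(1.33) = 24.26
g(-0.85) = -0.78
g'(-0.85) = 2.34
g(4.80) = 439.58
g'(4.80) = 265.59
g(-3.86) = -161.98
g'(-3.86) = 136.57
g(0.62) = -0.13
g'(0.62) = 6.13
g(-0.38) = -0.74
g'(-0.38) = -1.40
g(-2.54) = -40.10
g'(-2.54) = 54.22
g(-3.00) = -70.51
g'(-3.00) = 78.75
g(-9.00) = -2348.41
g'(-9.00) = 806.91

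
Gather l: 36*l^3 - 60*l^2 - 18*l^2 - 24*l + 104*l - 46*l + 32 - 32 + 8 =36*l^3 - 78*l^2 + 34*l + 8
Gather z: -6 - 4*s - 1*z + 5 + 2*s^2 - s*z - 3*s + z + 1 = 2*s^2 - s*z - 7*s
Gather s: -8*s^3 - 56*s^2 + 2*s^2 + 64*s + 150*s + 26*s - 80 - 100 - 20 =-8*s^3 - 54*s^2 + 240*s - 200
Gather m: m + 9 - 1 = m + 8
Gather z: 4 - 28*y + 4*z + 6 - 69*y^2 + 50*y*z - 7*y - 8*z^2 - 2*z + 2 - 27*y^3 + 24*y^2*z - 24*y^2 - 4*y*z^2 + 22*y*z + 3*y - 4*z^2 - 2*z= -27*y^3 - 93*y^2 - 32*y + z^2*(-4*y - 12) + z*(24*y^2 + 72*y) + 12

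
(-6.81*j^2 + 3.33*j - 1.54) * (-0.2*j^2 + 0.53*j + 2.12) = 1.362*j^4 - 4.2753*j^3 - 12.3643*j^2 + 6.2434*j - 3.2648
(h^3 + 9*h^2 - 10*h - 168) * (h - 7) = h^4 + 2*h^3 - 73*h^2 - 98*h + 1176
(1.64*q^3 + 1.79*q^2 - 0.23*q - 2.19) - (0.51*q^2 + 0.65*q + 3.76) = 1.64*q^3 + 1.28*q^2 - 0.88*q - 5.95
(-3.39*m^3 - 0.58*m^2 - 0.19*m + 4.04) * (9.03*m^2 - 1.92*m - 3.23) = -30.6117*m^5 + 1.2714*m^4 + 10.3476*m^3 + 38.7194*m^2 - 7.1431*m - 13.0492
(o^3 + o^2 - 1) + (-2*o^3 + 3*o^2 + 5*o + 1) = -o^3 + 4*o^2 + 5*o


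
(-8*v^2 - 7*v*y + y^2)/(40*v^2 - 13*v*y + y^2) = (v + y)/(-5*v + y)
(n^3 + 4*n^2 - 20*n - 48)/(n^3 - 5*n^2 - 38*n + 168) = (n + 2)/(n - 7)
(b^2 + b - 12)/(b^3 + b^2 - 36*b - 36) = (b^2 + b - 12)/(b^3 + b^2 - 36*b - 36)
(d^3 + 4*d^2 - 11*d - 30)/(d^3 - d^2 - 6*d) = (d + 5)/d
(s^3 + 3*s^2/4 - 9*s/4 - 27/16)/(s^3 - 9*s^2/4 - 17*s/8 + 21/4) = (8*s^2 - 6*s - 9)/(2*(4*s^2 - 15*s + 14))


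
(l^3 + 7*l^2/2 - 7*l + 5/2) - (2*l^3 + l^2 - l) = -l^3 + 5*l^2/2 - 6*l + 5/2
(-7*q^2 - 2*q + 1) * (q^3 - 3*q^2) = -7*q^5 + 19*q^4 + 7*q^3 - 3*q^2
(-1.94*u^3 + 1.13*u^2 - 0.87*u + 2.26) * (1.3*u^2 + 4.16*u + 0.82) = -2.522*u^5 - 6.6014*u^4 + 1.979*u^3 + 0.245399999999999*u^2 + 8.6882*u + 1.8532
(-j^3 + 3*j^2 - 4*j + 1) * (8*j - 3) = -8*j^4 + 27*j^3 - 41*j^2 + 20*j - 3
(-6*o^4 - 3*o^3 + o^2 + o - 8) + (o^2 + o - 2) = -6*o^4 - 3*o^3 + 2*o^2 + 2*o - 10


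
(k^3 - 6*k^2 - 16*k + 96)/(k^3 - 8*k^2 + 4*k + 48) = (k + 4)/(k + 2)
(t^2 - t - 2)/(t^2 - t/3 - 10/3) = 3*(t + 1)/(3*t + 5)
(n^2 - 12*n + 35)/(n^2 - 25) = (n - 7)/(n + 5)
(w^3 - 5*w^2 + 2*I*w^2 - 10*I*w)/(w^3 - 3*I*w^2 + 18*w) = (w^2 + w*(-5 + 2*I) - 10*I)/(w^2 - 3*I*w + 18)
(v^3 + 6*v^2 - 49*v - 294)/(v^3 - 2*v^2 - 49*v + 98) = (v + 6)/(v - 2)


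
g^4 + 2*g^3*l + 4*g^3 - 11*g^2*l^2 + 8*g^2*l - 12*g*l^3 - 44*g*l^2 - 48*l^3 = (g + 4)*(g - 3*l)*(g + l)*(g + 4*l)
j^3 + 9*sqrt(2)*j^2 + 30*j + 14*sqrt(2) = (j + sqrt(2))^2*(j + 7*sqrt(2))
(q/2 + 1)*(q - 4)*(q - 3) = q^3/2 - 5*q^2/2 - q + 12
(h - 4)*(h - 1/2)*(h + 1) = h^3 - 7*h^2/2 - 5*h/2 + 2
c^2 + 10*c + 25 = (c + 5)^2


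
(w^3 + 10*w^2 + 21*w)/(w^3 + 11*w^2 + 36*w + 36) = w*(w + 7)/(w^2 + 8*w + 12)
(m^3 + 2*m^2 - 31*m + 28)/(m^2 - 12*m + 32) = (m^2 + 6*m - 7)/(m - 8)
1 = 1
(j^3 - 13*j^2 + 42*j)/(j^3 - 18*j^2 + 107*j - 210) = j/(j - 5)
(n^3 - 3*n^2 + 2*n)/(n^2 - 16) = n*(n^2 - 3*n + 2)/(n^2 - 16)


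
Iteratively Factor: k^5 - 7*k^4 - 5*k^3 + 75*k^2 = (k - 5)*(k^4 - 2*k^3 - 15*k^2) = (k - 5)*(k + 3)*(k^3 - 5*k^2) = (k - 5)^2*(k + 3)*(k^2) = k*(k - 5)^2*(k + 3)*(k)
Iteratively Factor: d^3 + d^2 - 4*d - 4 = (d + 1)*(d^2 - 4) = (d - 2)*(d + 1)*(d + 2)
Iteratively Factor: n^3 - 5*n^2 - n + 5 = (n + 1)*(n^2 - 6*n + 5) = (n - 1)*(n + 1)*(n - 5)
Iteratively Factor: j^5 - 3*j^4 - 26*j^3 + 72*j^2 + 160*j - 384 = (j + 4)*(j^4 - 7*j^3 + 2*j^2 + 64*j - 96) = (j + 3)*(j + 4)*(j^3 - 10*j^2 + 32*j - 32) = (j - 2)*(j + 3)*(j + 4)*(j^2 - 8*j + 16) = (j - 4)*(j - 2)*(j + 3)*(j + 4)*(j - 4)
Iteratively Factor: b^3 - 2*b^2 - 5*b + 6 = (b - 3)*(b^2 + b - 2) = (b - 3)*(b + 2)*(b - 1)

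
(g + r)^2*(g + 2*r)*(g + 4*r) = g^4 + 8*g^3*r + 21*g^2*r^2 + 22*g*r^3 + 8*r^4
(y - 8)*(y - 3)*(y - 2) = y^3 - 13*y^2 + 46*y - 48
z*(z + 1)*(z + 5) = z^3 + 6*z^2 + 5*z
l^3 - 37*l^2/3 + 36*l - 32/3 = (l - 8)*(l - 4)*(l - 1/3)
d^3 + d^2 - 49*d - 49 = (d - 7)*(d + 1)*(d + 7)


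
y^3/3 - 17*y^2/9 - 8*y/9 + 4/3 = (y/3 + 1/3)*(y - 6)*(y - 2/3)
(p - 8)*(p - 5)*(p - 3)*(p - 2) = p^4 - 18*p^3 + 111*p^2 - 278*p + 240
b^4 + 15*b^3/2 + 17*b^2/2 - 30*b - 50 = (b - 2)*(b + 2)*(b + 5/2)*(b + 5)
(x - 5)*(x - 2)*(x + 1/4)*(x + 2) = x^4 - 19*x^3/4 - 21*x^2/4 + 19*x + 5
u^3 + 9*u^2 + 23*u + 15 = (u + 1)*(u + 3)*(u + 5)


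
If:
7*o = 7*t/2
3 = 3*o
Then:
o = 1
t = 2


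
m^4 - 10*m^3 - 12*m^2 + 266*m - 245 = (m - 7)^2*(m - 1)*(m + 5)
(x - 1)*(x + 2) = x^2 + x - 2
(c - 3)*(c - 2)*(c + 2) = c^3 - 3*c^2 - 4*c + 12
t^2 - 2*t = t*(t - 2)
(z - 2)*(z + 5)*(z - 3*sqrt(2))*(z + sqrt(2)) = z^4 - 2*sqrt(2)*z^3 + 3*z^3 - 16*z^2 - 6*sqrt(2)*z^2 - 18*z + 20*sqrt(2)*z + 60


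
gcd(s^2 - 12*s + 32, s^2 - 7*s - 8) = s - 8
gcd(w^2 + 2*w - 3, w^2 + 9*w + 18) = w + 3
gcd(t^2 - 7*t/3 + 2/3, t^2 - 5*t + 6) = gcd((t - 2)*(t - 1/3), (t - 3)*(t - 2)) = t - 2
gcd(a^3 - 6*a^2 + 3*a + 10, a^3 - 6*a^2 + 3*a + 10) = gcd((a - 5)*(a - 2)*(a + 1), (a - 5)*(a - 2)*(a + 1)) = a^3 - 6*a^2 + 3*a + 10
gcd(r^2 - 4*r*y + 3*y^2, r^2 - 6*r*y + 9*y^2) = -r + 3*y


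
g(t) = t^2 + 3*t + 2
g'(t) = 2*t + 3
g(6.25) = 59.81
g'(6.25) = 15.50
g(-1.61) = -0.24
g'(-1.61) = -0.22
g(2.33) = 14.42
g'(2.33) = 7.66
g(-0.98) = 0.02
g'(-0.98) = 1.04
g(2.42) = 15.12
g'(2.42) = 7.84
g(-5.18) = 13.29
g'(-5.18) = -7.36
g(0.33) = 3.10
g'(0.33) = 3.66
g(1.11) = 6.56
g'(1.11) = 5.22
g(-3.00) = 2.00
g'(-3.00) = -3.00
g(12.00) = 182.00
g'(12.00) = 27.00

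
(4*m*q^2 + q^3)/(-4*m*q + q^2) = q*(4*m + q)/(-4*m + q)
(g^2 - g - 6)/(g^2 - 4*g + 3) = (g + 2)/(g - 1)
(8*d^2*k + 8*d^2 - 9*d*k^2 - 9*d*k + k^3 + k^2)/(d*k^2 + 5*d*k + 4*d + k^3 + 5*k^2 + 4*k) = (8*d^2 - 9*d*k + k^2)/(d*k + 4*d + k^2 + 4*k)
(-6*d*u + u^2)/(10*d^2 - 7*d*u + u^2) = u*(-6*d + u)/(10*d^2 - 7*d*u + u^2)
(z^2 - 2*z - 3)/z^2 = 1 - 2/z - 3/z^2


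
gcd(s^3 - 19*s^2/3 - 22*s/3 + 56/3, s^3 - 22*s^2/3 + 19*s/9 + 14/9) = s - 7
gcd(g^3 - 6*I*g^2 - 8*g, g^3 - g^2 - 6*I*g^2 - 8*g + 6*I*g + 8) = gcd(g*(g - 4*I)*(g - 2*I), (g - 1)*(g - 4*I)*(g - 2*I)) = g^2 - 6*I*g - 8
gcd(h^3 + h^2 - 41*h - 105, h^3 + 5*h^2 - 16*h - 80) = h + 5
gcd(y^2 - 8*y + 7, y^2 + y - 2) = y - 1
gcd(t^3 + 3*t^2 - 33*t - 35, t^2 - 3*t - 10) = t - 5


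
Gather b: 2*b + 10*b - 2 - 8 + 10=12*b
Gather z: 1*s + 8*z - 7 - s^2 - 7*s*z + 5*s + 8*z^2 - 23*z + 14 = -s^2 + 6*s + 8*z^2 + z*(-7*s - 15) + 7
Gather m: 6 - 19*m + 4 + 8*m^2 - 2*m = 8*m^2 - 21*m + 10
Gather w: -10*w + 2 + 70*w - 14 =60*w - 12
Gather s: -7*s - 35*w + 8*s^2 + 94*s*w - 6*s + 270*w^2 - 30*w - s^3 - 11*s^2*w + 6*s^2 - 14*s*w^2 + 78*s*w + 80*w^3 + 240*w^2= -s^3 + s^2*(14 - 11*w) + s*(-14*w^2 + 172*w - 13) + 80*w^3 + 510*w^2 - 65*w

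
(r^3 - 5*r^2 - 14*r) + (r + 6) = r^3 - 5*r^2 - 13*r + 6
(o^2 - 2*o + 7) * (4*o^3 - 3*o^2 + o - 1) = 4*o^5 - 11*o^4 + 35*o^3 - 24*o^2 + 9*o - 7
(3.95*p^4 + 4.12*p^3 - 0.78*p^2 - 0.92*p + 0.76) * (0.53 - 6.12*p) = -24.174*p^5 - 23.1209*p^4 + 6.9572*p^3 + 5.217*p^2 - 5.1388*p + 0.4028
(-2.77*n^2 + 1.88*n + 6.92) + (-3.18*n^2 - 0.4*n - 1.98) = -5.95*n^2 + 1.48*n + 4.94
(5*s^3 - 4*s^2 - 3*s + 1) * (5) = 25*s^3 - 20*s^2 - 15*s + 5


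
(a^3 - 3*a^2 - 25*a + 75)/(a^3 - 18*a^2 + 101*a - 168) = (a^2 - 25)/(a^2 - 15*a + 56)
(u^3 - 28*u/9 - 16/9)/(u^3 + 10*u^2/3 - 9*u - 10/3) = (9*u^2 + 18*u + 8)/(3*(3*u^2 + 16*u + 5))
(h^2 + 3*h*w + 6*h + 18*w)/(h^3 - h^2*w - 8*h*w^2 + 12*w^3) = (h + 6)/(h^2 - 4*h*w + 4*w^2)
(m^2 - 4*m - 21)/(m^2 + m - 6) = (m - 7)/(m - 2)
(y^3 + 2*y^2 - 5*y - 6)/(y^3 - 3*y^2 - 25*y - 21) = (y - 2)/(y - 7)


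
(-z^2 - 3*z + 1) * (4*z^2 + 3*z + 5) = -4*z^4 - 15*z^3 - 10*z^2 - 12*z + 5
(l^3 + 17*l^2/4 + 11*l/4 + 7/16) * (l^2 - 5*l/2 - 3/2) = l^5 + 7*l^4/4 - 75*l^3/8 - 205*l^2/16 - 167*l/32 - 21/32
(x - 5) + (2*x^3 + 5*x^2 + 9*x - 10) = 2*x^3 + 5*x^2 + 10*x - 15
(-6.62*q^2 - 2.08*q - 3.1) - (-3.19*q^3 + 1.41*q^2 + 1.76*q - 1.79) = 3.19*q^3 - 8.03*q^2 - 3.84*q - 1.31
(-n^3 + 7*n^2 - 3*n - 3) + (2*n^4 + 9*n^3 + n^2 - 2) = 2*n^4 + 8*n^3 + 8*n^2 - 3*n - 5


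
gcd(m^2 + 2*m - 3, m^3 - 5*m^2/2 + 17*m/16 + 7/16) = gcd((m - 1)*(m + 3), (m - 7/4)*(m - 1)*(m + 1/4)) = m - 1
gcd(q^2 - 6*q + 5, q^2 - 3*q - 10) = q - 5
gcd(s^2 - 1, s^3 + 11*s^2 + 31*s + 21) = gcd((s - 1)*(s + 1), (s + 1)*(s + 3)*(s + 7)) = s + 1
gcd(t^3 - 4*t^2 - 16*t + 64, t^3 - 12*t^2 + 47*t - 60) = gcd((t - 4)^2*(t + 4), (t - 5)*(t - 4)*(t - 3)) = t - 4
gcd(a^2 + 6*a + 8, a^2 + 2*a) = a + 2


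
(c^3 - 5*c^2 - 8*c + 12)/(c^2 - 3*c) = (c^3 - 5*c^2 - 8*c + 12)/(c*(c - 3))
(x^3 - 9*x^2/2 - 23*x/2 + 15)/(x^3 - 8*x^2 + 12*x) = (2*x^2 + 3*x - 5)/(2*x*(x - 2))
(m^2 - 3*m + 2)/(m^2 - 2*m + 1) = (m - 2)/(m - 1)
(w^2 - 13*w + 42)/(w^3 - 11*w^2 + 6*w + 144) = (w - 7)/(w^2 - 5*w - 24)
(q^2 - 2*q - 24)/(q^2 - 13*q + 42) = (q + 4)/(q - 7)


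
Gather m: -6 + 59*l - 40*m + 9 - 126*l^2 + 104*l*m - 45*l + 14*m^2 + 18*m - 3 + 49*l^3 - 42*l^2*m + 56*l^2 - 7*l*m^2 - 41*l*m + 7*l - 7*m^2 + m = 49*l^3 - 70*l^2 + 21*l + m^2*(7 - 7*l) + m*(-42*l^2 + 63*l - 21)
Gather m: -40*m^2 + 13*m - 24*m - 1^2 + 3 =-40*m^2 - 11*m + 2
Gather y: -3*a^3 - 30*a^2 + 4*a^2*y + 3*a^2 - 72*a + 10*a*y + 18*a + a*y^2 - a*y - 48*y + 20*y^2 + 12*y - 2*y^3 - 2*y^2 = -3*a^3 - 27*a^2 - 54*a - 2*y^3 + y^2*(a + 18) + y*(4*a^2 + 9*a - 36)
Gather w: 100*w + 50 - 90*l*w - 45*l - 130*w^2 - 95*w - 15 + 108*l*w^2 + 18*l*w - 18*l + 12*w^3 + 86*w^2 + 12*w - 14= -63*l + 12*w^3 + w^2*(108*l - 44) + w*(17 - 72*l) + 21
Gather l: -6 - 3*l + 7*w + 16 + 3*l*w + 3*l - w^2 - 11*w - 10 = 3*l*w - w^2 - 4*w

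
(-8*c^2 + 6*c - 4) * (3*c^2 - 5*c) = -24*c^4 + 58*c^3 - 42*c^2 + 20*c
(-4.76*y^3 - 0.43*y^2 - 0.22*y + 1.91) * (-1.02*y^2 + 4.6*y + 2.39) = 4.8552*y^5 - 21.4574*y^4 - 13.13*y^3 - 3.9879*y^2 + 8.2602*y + 4.5649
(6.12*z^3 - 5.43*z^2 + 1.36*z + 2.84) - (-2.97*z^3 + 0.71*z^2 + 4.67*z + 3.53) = 9.09*z^3 - 6.14*z^2 - 3.31*z - 0.69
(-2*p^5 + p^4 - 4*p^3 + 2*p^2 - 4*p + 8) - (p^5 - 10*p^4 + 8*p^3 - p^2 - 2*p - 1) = -3*p^5 + 11*p^4 - 12*p^3 + 3*p^2 - 2*p + 9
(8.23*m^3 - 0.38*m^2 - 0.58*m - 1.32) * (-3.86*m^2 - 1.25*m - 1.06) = -31.7678*m^5 - 8.8207*m^4 - 6.01*m^3 + 6.223*m^2 + 2.2648*m + 1.3992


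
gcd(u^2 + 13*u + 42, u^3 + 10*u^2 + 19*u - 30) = u + 6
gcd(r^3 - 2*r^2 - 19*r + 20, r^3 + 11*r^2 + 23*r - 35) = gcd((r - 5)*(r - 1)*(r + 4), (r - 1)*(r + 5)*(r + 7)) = r - 1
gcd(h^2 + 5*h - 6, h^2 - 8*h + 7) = h - 1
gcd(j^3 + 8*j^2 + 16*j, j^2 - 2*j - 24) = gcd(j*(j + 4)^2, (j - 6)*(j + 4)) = j + 4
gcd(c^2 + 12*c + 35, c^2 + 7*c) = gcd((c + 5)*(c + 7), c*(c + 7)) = c + 7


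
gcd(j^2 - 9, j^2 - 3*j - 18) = j + 3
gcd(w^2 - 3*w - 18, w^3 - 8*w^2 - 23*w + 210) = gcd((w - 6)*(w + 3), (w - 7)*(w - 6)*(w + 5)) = w - 6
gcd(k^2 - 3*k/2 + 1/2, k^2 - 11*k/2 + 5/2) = k - 1/2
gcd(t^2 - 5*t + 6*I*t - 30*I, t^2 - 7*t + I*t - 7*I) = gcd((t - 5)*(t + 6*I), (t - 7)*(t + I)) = 1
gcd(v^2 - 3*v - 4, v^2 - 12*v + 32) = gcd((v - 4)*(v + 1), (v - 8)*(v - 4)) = v - 4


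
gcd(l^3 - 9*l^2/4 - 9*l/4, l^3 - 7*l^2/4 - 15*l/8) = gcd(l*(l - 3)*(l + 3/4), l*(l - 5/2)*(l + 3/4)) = l^2 + 3*l/4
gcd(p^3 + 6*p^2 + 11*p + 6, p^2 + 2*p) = p + 2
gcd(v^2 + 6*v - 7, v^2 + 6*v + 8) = 1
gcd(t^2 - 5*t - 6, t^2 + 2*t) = 1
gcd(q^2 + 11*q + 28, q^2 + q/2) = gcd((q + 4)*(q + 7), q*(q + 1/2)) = 1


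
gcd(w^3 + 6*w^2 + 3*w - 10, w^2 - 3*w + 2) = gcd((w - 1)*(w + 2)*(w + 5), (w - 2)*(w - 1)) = w - 1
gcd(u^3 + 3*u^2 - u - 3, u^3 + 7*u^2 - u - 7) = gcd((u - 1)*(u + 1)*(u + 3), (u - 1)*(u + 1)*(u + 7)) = u^2 - 1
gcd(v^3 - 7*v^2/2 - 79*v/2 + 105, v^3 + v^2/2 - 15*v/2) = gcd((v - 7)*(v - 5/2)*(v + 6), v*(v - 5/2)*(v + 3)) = v - 5/2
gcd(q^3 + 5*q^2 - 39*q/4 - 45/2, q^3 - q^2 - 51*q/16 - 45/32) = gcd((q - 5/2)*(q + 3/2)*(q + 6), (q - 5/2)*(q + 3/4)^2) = q - 5/2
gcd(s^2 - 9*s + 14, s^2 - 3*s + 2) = s - 2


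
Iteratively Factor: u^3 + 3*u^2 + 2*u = (u)*(u^2 + 3*u + 2) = u*(u + 1)*(u + 2)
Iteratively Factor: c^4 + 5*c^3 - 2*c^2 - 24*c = (c + 3)*(c^3 + 2*c^2 - 8*c) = (c - 2)*(c + 3)*(c^2 + 4*c) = c*(c - 2)*(c + 3)*(c + 4)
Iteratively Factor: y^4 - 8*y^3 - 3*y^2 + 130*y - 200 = (y - 2)*(y^3 - 6*y^2 - 15*y + 100) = (y - 5)*(y - 2)*(y^2 - y - 20) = (y - 5)*(y - 2)*(y + 4)*(y - 5)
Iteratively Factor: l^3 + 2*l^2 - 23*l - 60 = (l + 3)*(l^2 - l - 20) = (l + 3)*(l + 4)*(l - 5)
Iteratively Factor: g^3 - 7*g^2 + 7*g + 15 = (g - 3)*(g^2 - 4*g - 5) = (g - 3)*(g + 1)*(g - 5)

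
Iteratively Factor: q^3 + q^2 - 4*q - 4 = (q - 2)*(q^2 + 3*q + 2) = (q - 2)*(q + 1)*(q + 2)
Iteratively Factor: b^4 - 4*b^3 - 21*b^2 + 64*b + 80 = (b - 4)*(b^3 - 21*b - 20) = (b - 4)*(b + 4)*(b^2 - 4*b - 5) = (b - 4)*(b + 1)*(b + 4)*(b - 5)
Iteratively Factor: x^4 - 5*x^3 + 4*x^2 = (x - 4)*(x^3 - x^2) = x*(x - 4)*(x^2 - x) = x^2*(x - 4)*(x - 1)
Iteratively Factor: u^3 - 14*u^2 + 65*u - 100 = (u - 5)*(u^2 - 9*u + 20) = (u - 5)^2*(u - 4)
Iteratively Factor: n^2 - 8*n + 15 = (n - 5)*(n - 3)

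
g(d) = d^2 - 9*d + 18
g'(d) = 2*d - 9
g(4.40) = -2.24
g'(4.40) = -0.20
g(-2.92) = 52.81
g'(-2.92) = -14.84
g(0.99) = 10.07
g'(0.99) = -7.02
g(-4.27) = 74.66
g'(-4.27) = -17.54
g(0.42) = 14.40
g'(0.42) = -8.16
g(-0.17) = 19.56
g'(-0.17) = -9.34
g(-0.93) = 27.23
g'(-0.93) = -10.86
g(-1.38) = 32.32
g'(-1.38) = -11.76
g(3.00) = 0.00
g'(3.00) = -3.00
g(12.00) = 54.00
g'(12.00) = 15.00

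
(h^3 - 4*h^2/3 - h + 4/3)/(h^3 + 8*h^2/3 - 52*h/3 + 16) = (h^2 - 1)/(h^2 + 4*h - 12)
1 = 1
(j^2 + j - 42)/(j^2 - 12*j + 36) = (j + 7)/(j - 6)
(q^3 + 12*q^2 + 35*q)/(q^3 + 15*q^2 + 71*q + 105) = q/(q + 3)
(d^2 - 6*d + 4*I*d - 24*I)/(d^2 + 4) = (d^2 + d*(-6 + 4*I) - 24*I)/(d^2 + 4)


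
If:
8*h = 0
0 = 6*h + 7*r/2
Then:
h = 0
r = 0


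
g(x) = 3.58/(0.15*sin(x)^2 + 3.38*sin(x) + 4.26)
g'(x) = 3.58*(-0.3*sin(x)*cos(x) - 3.38*cos(x))/(0.15*sin(x)^2 + 3.38*sin(x) + 4.26)^2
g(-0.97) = 2.27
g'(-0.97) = -2.56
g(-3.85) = 0.55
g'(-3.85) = 0.23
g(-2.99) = 0.95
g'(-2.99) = 0.84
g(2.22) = 0.51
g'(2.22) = 0.16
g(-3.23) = 0.79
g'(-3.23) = 0.58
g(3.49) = 1.15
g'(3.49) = 1.13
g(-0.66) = 1.60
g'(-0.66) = -1.79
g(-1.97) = 2.81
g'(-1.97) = 2.66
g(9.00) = 0.63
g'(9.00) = 0.35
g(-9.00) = 1.24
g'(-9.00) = 1.27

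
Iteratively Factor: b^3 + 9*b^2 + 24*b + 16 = (b + 4)*(b^2 + 5*b + 4) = (b + 4)^2*(b + 1)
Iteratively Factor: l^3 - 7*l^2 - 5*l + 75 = (l - 5)*(l^2 - 2*l - 15) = (l - 5)^2*(l + 3)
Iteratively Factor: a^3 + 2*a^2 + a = (a + 1)*(a^2 + a) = a*(a + 1)*(a + 1)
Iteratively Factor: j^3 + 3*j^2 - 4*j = (j + 4)*(j^2 - j) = (j - 1)*(j + 4)*(j)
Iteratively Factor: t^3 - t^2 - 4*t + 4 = (t - 2)*(t^2 + t - 2) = (t - 2)*(t - 1)*(t + 2)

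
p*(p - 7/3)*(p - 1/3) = p^3 - 8*p^2/3 + 7*p/9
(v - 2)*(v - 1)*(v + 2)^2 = v^4 + v^3 - 6*v^2 - 4*v + 8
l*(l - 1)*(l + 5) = l^3 + 4*l^2 - 5*l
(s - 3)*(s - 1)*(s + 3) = s^3 - s^2 - 9*s + 9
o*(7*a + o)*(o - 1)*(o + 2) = 7*a*o^3 + 7*a*o^2 - 14*a*o + o^4 + o^3 - 2*o^2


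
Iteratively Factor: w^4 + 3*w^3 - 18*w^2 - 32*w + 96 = (w + 4)*(w^3 - w^2 - 14*w + 24) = (w - 3)*(w + 4)*(w^2 + 2*w - 8) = (w - 3)*(w + 4)^2*(w - 2)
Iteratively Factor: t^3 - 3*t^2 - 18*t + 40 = (t - 5)*(t^2 + 2*t - 8) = (t - 5)*(t + 4)*(t - 2)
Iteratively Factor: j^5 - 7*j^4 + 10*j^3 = (j)*(j^4 - 7*j^3 + 10*j^2) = j*(j - 2)*(j^3 - 5*j^2) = j*(j - 5)*(j - 2)*(j^2) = j^2*(j - 5)*(j - 2)*(j)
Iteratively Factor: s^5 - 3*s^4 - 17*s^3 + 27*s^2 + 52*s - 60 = (s - 5)*(s^4 + 2*s^3 - 7*s^2 - 8*s + 12) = (s - 5)*(s + 3)*(s^3 - s^2 - 4*s + 4) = (s - 5)*(s + 2)*(s + 3)*(s^2 - 3*s + 2) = (s - 5)*(s - 1)*(s + 2)*(s + 3)*(s - 2)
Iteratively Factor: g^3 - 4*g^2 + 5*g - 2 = (g - 2)*(g^2 - 2*g + 1) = (g - 2)*(g - 1)*(g - 1)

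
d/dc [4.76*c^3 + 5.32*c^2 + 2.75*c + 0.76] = 14.28*c^2 + 10.64*c + 2.75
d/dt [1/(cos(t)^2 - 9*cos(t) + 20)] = (2*cos(t) - 9)*sin(t)/(cos(t)^2 - 9*cos(t) + 20)^2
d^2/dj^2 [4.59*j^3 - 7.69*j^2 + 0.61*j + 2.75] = 27.54*j - 15.38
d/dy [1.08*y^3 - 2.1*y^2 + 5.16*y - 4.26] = 3.24*y^2 - 4.2*y + 5.16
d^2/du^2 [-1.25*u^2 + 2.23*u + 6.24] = -2.50000000000000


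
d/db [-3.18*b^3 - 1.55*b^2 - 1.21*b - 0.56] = -9.54*b^2 - 3.1*b - 1.21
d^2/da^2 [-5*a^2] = -10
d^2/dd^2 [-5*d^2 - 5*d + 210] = -10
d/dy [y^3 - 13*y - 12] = 3*y^2 - 13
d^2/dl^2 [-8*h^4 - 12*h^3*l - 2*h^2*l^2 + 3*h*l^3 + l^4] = -4*h^2 + 18*h*l + 12*l^2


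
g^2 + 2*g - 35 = (g - 5)*(g + 7)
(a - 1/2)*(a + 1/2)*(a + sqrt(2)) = a^3 + sqrt(2)*a^2 - a/4 - sqrt(2)/4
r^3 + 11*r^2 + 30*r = r*(r + 5)*(r + 6)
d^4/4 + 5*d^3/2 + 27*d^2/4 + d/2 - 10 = (d/4 + 1)*(d - 1)*(d + 2)*(d + 5)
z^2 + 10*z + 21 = (z + 3)*(z + 7)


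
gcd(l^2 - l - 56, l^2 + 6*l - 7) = l + 7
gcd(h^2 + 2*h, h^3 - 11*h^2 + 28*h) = h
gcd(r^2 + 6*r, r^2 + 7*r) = r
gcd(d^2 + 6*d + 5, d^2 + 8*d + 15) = d + 5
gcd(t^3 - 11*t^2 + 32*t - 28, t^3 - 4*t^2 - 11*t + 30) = t - 2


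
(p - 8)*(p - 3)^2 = p^3 - 14*p^2 + 57*p - 72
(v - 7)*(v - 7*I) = v^2 - 7*v - 7*I*v + 49*I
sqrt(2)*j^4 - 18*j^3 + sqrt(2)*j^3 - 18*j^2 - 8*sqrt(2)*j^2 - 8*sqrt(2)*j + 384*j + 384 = (j - 8*sqrt(2))*(j - 4*sqrt(2))*(j + 3*sqrt(2))*(sqrt(2)*j + sqrt(2))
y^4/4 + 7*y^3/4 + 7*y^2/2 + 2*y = y*(y/2 + 1/2)*(y/2 + 1)*(y + 4)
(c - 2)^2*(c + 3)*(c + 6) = c^4 + 5*c^3 - 14*c^2 - 36*c + 72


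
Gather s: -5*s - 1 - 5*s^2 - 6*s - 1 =-5*s^2 - 11*s - 2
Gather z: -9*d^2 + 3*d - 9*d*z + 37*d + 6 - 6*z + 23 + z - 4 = -9*d^2 + 40*d + z*(-9*d - 5) + 25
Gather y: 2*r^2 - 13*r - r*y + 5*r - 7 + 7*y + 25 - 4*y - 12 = 2*r^2 - 8*r + y*(3 - r) + 6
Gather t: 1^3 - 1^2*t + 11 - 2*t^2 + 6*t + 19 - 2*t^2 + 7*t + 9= -4*t^2 + 12*t + 40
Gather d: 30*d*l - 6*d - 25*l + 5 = d*(30*l - 6) - 25*l + 5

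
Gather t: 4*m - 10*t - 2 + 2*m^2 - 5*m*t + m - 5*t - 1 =2*m^2 + 5*m + t*(-5*m - 15) - 3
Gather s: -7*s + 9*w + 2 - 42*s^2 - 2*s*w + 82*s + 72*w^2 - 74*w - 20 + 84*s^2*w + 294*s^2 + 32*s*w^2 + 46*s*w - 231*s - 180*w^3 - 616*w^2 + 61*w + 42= s^2*(84*w + 252) + s*(32*w^2 + 44*w - 156) - 180*w^3 - 544*w^2 - 4*w + 24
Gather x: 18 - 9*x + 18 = 36 - 9*x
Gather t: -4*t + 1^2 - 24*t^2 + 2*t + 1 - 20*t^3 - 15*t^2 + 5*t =-20*t^3 - 39*t^2 + 3*t + 2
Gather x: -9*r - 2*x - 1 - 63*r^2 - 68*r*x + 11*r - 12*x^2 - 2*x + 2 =-63*r^2 + 2*r - 12*x^2 + x*(-68*r - 4) + 1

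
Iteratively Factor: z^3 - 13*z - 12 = (z + 1)*(z^2 - z - 12) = (z + 1)*(z + 3)*(z - 4)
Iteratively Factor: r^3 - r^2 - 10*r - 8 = (r - 4)*(r^2 + 3*r + 2) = (r - 4)*(r + 1)*(r + 2)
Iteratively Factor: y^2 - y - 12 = (y + 3)*(y - 4)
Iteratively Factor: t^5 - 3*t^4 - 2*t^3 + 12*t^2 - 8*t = (t - 2)*(t^4 - t^3 - 4*t^2 + 4*t) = (t - 2)*(t - 1)*(t^3 - 4*t) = (t - 2)^2*(t - 1)*(t^2 + 2*t) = t*(t - 2)^2*(t - 1)*(t + 2)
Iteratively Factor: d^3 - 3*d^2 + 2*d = (d - 1)*(d^2 - 2*d) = (d - 2)*(d - 1)*(d)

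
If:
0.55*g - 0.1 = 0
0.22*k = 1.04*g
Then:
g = 0.18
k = 0.86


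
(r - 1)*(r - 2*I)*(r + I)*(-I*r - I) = -I*r^4 - r^3 - I*r^2 + r + 2*I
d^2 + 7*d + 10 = (d + 2)*(d + 5)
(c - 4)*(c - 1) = c^2 - 5*c + 4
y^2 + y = y*(y + 1)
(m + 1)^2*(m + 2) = m^3 + 4*m^2 + 5*m + 2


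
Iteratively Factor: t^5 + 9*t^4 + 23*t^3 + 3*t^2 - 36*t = (t + 3)*(t^4 + 6*t^3 + 5*t^2 - 12*t) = (t - 1)*(t + 3)*(t^3 + 7*t^2 + 12*t) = (t - 1)*(t + 3)*(t + 4)*(t^2 + 3*t) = (t - 1)*(t + 3)^2*(t + 4)*(t)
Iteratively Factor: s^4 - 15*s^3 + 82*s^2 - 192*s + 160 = (s - 2)*(s^3 - 13*s^2 + 56*s - 80) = (s - 5)*(s - 2)*(s^2 - 8*s + 16) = (s - 5)*(s - 4)*(s - 2)*(s - 4)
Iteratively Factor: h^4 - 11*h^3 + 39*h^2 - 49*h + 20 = (h - 4)*(h^3 - 7*h^2 + 11*h - 5) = (h - 5)*(h - 4)*(h^2 - 2*h + 1) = (h - 5)*(h - 4)*(h - 1)*(h - 1)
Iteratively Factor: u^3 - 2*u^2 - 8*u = (u + 2)*(u^2 - 4*u) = (u - 4)*(u + 2)*(u)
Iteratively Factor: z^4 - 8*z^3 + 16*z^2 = (z - 4)*(z^3 - 4*z^2) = z*(z - 4)*(z^2 - 4*z) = z^2*(z - 4)*(z - 4)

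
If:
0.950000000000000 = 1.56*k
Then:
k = 0.61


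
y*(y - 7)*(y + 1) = y^3 - 6*y^2 - 7*y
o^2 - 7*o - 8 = (o - 8)*(o + 1)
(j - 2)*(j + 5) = j^2 + 3*j - 10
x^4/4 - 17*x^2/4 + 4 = (x/4 + 1)*(x - 4)*(x - 1)*(x + 1)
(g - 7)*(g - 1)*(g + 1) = g^3 - 7*g^2 - g + 7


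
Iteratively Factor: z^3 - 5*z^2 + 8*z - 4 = (z - 2)*(z^2 - 3*z + 2) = (z - 2)*(z - 1)*(z - 2)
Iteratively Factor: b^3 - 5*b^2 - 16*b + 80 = (b + 4)*(b^2 - 9*b + 20) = (b - 4)*(b + 4)*(b - 5)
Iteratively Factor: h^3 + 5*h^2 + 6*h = (h + 3)*(h^2 + 2*h) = h*(h + 3)*(h + 2)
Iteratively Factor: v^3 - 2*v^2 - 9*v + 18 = (v - 3)*(v^2 + v - 6) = (v - 3)*(v - 2)*(v + 3)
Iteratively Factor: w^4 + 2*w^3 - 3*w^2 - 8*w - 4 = (w + 1)*(w^3 + w^2 - 4*w - 4) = (w + 1)*(w + 2)*(w^2 - w - 2) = (w + 1)^2*(w + 2)*(w - 2)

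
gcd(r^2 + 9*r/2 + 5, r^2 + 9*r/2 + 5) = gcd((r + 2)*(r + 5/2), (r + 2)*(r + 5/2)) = r^2 + 9*r/2 + 5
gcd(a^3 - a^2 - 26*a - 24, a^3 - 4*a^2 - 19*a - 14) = a + 1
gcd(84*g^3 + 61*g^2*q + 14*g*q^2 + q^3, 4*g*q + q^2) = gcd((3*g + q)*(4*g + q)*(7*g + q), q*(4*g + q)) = 4*g + q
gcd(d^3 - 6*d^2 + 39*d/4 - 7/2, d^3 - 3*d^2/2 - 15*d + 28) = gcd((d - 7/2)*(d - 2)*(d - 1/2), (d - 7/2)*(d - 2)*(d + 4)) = d^2 - 11*d/2 + 7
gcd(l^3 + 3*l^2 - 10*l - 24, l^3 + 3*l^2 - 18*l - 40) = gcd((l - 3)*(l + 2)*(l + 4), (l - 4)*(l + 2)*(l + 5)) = l + 2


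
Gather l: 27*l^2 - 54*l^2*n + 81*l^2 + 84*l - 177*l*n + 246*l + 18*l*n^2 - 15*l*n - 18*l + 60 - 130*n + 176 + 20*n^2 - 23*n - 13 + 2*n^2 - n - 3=l^2*(108 - 54*n) + l*(18*n^2 - 192*n + 312) + 22*n^2 - 154*n + 220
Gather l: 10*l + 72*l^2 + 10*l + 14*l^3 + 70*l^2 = 14*l^3 + 142*l^2 + 20*l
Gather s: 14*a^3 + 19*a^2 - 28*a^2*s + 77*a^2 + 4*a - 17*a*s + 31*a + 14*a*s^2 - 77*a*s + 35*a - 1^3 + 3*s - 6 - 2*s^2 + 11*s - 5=14*a^3 + 96*a^2 + 70*a + s^2*(14*a - 2) + s*(-28*a^2 - 94*a + 14) - 12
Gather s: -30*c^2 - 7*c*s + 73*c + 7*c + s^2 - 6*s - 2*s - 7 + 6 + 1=-30*c^2 + 80*c + s^2 + s*(-7*c - 8)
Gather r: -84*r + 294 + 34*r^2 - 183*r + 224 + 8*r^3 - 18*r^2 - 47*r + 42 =8*r^3 + 16*r^2 - 314*r + 560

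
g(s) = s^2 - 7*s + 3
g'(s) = 2*s - 7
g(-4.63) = 56.85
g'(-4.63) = -16.26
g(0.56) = -0.61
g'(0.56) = -5.88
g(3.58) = -9.24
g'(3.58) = 0.16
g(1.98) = -6.94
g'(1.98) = -3.04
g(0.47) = -0.07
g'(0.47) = -6.06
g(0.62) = -0.96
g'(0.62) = -5.76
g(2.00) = -7.00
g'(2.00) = -3.00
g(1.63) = -5.75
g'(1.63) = -3.74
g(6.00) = -3.00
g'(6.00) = 5.00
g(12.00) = 63.00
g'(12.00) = 17.00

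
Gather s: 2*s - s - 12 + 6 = s - 6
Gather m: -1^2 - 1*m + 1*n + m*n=m*(n - 1) + n - 1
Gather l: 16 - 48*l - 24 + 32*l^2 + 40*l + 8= 32*l^2 - 8*l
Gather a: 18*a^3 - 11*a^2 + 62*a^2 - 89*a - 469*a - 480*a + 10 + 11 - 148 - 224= 18*a^3 + 51*a^2 - 1038*a - 351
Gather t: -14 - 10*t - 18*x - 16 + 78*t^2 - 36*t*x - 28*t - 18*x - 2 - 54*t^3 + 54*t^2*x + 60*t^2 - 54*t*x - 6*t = -54*t^3 + t^2*(54*x + 138) + t*(-90*x - 44) - 36*x - 32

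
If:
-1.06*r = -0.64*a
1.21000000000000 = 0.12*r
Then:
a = 16.70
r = 10.08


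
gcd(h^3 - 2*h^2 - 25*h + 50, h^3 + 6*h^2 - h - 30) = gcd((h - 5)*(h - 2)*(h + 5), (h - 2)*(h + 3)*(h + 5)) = h^2 + 3*h - 10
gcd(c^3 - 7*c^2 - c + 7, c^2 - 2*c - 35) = c - 7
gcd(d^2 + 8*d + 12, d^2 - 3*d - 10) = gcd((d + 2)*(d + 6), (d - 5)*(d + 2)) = d + 2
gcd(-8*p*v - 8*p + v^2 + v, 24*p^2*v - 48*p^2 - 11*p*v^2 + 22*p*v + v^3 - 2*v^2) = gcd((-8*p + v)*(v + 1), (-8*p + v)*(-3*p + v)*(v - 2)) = 8*p - v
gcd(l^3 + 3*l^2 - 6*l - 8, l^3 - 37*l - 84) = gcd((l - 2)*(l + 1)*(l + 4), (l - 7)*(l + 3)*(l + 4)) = l + 4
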